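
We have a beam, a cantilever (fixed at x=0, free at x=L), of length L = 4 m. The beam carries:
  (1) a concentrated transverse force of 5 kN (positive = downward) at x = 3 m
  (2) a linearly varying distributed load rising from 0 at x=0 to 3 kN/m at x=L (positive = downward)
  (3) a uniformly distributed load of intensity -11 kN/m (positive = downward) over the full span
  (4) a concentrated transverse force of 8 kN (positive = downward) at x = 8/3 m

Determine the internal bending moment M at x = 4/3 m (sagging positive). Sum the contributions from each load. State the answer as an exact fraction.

Load 1 — point force P=5 kN at a=3 m (b=L-a=1):
  M_1 = -P(a-x)  [x≤a] = -5·(3-(4/3)) = -25/3 kN·m
Load 2 — triangular load w₀=3 kN/m (0→w₀ over full span):
  M_2 = w₀Lx/2 - w₀L²/3 - w₀x³/(6L) = 3·4·(4/3)/2 - 3·4²/3 - 3·(4/3)³/(6·4) = -224/27 kN·m
Load 3 — uniform load w=-11 kN/m over full span:
  M_3 = -w(L-x)²/2 = -(-11)·(4-(4/3))²/2 = 352/9 kN·m
Load 4 — point force P=8 kN at a=8/3 m (b=L-a=4/3):
  M_4 = -P(a-x)  [x≤a] = -8·((8/3)-(4/3)) = -32/3 kN·m
Superposition: M = Σ M_i = 319/27 kN·m ≈ 11.814815 kN·m

M(4/3) = 319/27 kN·m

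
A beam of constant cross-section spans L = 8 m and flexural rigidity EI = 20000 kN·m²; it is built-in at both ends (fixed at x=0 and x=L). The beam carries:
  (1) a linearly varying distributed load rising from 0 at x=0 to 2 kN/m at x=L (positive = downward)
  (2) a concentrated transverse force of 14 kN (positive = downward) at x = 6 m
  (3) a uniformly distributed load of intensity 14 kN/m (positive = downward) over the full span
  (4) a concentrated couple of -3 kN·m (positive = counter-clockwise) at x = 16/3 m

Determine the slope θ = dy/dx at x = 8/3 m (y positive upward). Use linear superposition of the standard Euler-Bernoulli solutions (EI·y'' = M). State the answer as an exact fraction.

Load 1 — triangular load w₀=2 kN/m (0→w₀ over full span):
  θ_1 = -w₀(2x(L-x)(L-2x)(x+2L)+x²(L-x)²)/(120LEI) = -2·(2·(8/3)·(8-(8/3))·(8-2·(8/3))·((8/3)+2·8)+(8/3)²·(8-(8/3))²)/(120·8·20000) = -128/759375 rad
Load 2 — point force P=14 kN at a=6 m (b=L-a=2):
  θ_2 = -Pb²x(2aL-(3a+b)x)/(2L³EI)  [x≤a] = -14·2²·(8/3)·(2·6·8-(3·6+2)·(8/3))/(2·8³·20000) = -7/22500 rad
Load 3 — uniform load w=14 kN/m over full span:
  θ_3 = -wx(L-x)(L-2x)/(12EI) = -14·(8/3)·(8-(8/3))·(8-2·(8/3))/(12·20000) = -112/50625 rad
Load 4 — applied couple M₀=-3 kN·m at a=16/3 m (b=L-a=8/3):
  θ_4 = (R_Ax²/2 - M_Ax)/EI  [x≤a] with R_A=-1/2, M_A=-1 = ((-1/2)·(8/3)²/2 - (-1)·(8/3))/20000 = 1/22500 rad
Superposition: θ = Σ θ_i = -4021/1518750 rad ≈ -0.002648 rad

θ(8/3) = -4021/1518750 rad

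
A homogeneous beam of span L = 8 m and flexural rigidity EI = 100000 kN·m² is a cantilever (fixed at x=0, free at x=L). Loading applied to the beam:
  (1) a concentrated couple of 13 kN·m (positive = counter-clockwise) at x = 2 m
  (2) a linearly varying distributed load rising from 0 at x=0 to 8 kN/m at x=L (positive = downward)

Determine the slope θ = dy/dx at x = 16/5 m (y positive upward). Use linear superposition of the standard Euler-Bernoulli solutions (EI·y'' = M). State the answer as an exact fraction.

Load 1 — applied couple M₀=13 kN·m at a=2 m (b=L-a=6):
  θ_1 = M₀a/EI  [x>a] = 13·2/100000 = 13/50000 rad
Load 2 — triangular load w₀=8 kN/m (0→w₀ over full span):
  θ_2 = (w₀Lx²/4-w₀L²x/3-w₀x⁴/(24L))/EI = (8·8·(16/5)²/4-8·8²·(16/5)/3-8·(16/5)⁴/(24·8))/100000 = -7552/1953125 rad
Superposition: θ = Σ θ_i = -112707/31250000 rad ≈ -0.003607 rad

θ(16/5) = -112707/31250000 rad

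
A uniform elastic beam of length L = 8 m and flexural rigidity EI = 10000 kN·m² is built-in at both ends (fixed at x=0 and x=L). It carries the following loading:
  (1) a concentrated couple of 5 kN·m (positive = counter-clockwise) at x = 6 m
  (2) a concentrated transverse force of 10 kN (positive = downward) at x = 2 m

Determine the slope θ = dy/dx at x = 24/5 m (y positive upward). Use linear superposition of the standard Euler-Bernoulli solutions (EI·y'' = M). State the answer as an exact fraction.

Load 1 — applied couple M₀=5 kN·m at a=6 m (b=L-a=2):
  θ_1 = (R_Ax²/2 - M_Ax)/EI  [x≤a] with R_A=45/64, M_A=25/16 = ((45/64)·(24/5)²/2 - (25/16)·(24/5))/10000 = 3/50000 rad
Load 2 — point force P=10 kN at a=2 m (b=L-a=6):
  θ_2 = Pa²(L-x)(2bL-(3b+a)(L-x))/(2L³EI)  [x>a] = 10·2²·(8-(24/5))·(2·6·8-(3·6+2)·(8-(24/5)))/(2·8³·10000) = 1/2500 rad
Superposition: θ = Σ θ_i = 23/50000 rad ≈ 0.000460 rad

θ(24/5) = 23/50000 rad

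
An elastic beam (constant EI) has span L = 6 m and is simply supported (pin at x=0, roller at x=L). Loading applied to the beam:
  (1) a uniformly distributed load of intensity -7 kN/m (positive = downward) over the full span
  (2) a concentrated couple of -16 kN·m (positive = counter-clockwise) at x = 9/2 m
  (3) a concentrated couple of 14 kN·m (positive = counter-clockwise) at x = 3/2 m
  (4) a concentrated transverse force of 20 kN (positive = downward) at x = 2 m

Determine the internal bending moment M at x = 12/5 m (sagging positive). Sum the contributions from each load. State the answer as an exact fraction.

Load 1 — uniform load w=-7 kN/m over full span:
  M_1 = wx(L-x)/2 = (-7)·(12/5)·(6-(12/5))/2 = -756/25 kN·m
Load 2 — applied couple M₀=-16 kN·m at a=9/2 m (b=L-a=3/2):
  M_2 = M₀x/L  [x≤a] = (-16)·(12/5)/6 = -32/5 kN·m
Load 3 — applied couple M₀=14 kN·m at a=3/2 m (b=L-a=9/2):
  M_3 = M₀x/L - M₀  [x>a] = 14·(12/5)/6 - 14 = -42/5 kN·m
Load 4 — point force P=20 kN at a=2 m (b=L-a=4):
  M_4 = Pa(L-x)/L  [x>a] = 20·2·(6-(12/5))/6 = 24 kN·m
Superposition: M = Σ M_i = -526/25 kN·m ≈ -21.040000 kN·m

M(12/5) = -526/25 kN·m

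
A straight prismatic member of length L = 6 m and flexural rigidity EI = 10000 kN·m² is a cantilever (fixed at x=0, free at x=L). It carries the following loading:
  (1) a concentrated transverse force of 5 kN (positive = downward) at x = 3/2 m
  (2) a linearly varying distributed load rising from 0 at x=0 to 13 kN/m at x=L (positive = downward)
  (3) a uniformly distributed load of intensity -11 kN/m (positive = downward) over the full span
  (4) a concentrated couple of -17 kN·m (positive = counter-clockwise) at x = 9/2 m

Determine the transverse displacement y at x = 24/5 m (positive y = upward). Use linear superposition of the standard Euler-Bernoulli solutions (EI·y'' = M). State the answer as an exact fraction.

Load 1 — point force P=5 kN at a=3/2 m (b=L-a=9/2):
  y_1 = -Pa²(3x-a)/(6EI)  [x>a] = -5·(3/2)²·(3·(24/5)-(3/2))/(6·10000) = -387/160000 m
Load 2 — triangular load w₀=13 kN/m (0→w₀ over full span):
  y_2 = (w₀Lx³/12-w₀L²x²/6-w₀x⁵/(120L))/EI = (13·6·(24/5)³/12-13·6²·(24/5)²/6-13·(24/5)⁵/(120·6))/10000 = -1097928/9765625 m
Load 3 — uniform load w=-11 kN/m over full span:
  y_3 = -wx²(x²-4Lx+6L²)/(24EI) = -(-11)·(24/5)²·((24/5)²-4·6·(24/5)+6·6²)/(24·10000) = 51084/390625 m
Load 4 — applied couple M₀=-17 kN·m at a=9/2 m (b=L-a=3/2):
  y_4 = M₀a(2x-a)/(2EI)  [x>a] = (-17)·(9/2)·(2·(24/5)-(9/2))/(2·10000) = -7803/400000 m
Superposition: y = Σ y_i = -8947593/2500000000 m ≈ -0.003579 m

y(24/5) = -8947593/2500000000 m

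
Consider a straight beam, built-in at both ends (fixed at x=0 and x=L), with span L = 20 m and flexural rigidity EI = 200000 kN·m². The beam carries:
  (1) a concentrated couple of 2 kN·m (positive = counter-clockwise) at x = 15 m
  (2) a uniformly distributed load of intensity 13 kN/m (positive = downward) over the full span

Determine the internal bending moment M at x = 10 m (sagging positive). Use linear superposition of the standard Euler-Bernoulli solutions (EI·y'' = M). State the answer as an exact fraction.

Load 1 — applied couple M₀=2 kN·m at a=15 m (b=L-a=5):
  M_1 = R_Ax - M_A  [x≤a] with R_A=9/80, M_A=5/8 = (9/80)·10 - (5/8) = 1/2 kN·m
Load 2 — uniform load w=13 kN/m over full span:
  M_2 = wLx/2 - wL²/12 - wx²/2 = 13·20·10/2 - 13·20²/12 - 13·10²/2 = 650/3 kN·m
Superposition: M = Σ M_i = 1303/6 kN·m ≈ 217.166667 kN·m

M(10) = 1303/6 kN·m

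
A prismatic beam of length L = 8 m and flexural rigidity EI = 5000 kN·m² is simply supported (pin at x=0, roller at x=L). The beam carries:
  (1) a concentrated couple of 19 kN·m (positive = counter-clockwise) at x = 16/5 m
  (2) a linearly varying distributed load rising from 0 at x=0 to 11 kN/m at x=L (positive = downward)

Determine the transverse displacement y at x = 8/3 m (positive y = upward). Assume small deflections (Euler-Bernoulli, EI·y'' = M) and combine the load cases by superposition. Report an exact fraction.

y(8/3) = -533788/11390625 m

Load 1 — applied couple M₀=19 kN·m at a=16/5 m (b=L-a=24/5):
  y_1 = (M₀x³/(6L)+C₁x)/EI  [x≤a] with C₁=M₀(3b²-L²)/(6L)=152/75 = (19·(8/3)³/(6·8)+(152/75)·(8/3))/5000 = 3268/1265625 m
Load 2 — triangular load w₀=11 kN/m (0→w₀ over full span):
  y_2 = -w₀x(7L⁴-10L²x²+3x⁴)/(360LEI) = -11·(8/3)·(7·8⁴-10·8²·(8/3)²+3·(8/3)⁴)/(360·8·5000) = -22528/455625 m
Superposition: y = Σ y_i = -533788/11390625 m ≈ -0.046862 m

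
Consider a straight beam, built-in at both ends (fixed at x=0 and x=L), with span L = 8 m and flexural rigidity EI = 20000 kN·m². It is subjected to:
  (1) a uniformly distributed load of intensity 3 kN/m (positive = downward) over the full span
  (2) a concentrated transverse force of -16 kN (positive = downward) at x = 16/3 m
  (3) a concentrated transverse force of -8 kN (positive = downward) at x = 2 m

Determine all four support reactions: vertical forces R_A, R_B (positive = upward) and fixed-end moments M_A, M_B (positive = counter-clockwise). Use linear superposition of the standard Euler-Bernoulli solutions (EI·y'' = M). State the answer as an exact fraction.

Load 1 — uniform load w=3 kN/m over full span:
  R_A = wL/2 = 3·8/2 = 12 kN
  M_A = wL²/12 = 3·8²/12 = 16 kN·m
  R_B = wL/2 = 3·8/2 = 12 kN
  M_B = -wL²/12 = -3·8²/12 = -16 kN·m
Load 2 — point force P=-16 kN at a=16/3 m (b=L-a=8/3):
  R_A = Pb²(3a+b)/L³ = (-16)·(8/3)²·(3·(16/3)+(8/3))/8³ = -112/27 kN
  M_A = Pab²/L² = (-16)·(16/3)·(8/3)²/8² = -256/27 kN·m
  R_B = Pa²(a+3b)/L³ = (-16)·(16/3)²·((16/3)+3·(8/3))/8³ = -320/27 kN
  M_B = -Pa²b/L² = -(-16)·(16/3)²·(8/3)/8² = 512/27 kN·m
Load 3 — point force P=-8 kN at a=2 m (b=L-a=6):
  R_A = Pb²(3a+b)/L³ = (-8)·6²·(3·2+6)/8³ = -27/4 kN
  M_A = Pab²/L² = (-8)·2·6²/8² = -9 kN·m
  R_B = Pa²(a+3b)/L³ = (-8)·2²·(2+3·6)/8³ = -5/4 kN
  M_B = -Pa²b/L² = -(-8)·2²·6/8² = 3 kN·m
Superposition: R_A = 119/108 kN, M_A = -67/27 kN·m, R_B = -119/108 kN, M_B = 161/27 kN·m

R_A = 119/108 kN, M_A = -67/27 kN·m, R_B = -119/108 kN, M_B = 161/27 kN·m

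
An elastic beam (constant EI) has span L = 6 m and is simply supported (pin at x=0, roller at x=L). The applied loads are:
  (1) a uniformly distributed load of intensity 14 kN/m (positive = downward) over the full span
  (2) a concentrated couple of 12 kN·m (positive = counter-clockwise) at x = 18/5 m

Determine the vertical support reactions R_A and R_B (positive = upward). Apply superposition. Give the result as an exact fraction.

Load 1 — uniform load w=14 kN/m over full span:
  R_A = wL/2 = 14·6/2 = 42 kN
  R_B = wL/2 = 14·6/2 = 42 kN
Load 2 — applied couple M₀=12 kN·m at a=18/5 m (b=L-a=12/5):
  R_A = M₀/L = 12/6 = 2 kN
  R_B = -M₀/L = -12/6 = -2 kN
Superposition: R_A = 44 kN, R_B = 40 kN

R_A = 44 kN, R_B = 40 kN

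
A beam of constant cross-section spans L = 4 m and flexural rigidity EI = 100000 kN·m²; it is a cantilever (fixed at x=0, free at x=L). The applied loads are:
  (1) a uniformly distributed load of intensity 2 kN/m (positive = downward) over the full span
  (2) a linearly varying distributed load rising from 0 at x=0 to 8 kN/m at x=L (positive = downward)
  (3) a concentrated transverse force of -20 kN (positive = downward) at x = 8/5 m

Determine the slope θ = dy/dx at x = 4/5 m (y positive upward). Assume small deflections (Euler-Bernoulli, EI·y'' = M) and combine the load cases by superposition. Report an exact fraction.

θ(4/5) = -1187/5859375 rad

Load 1 — uniform load w=2 kN/m over full span:
  θ_1 = -wx(x²-3Lx+3L²)/(6EI) = -2·(4/5)·((4/5)²-3·4·(4/5)+3·4²)/(6·100000) = -122/1171875 rad
Load 2 — triangular load w₀=8 kN/m (0→w₀ over full span):
  θ_2 = (w₀Lx²/4-w₀L²x/3-w₀x⁴/(24L))/EI = (8·4·(4/5)²/4-8·4²·(4/5)/3-8·(4/5)⁴/(24·4))/100000 = -1702/5859375 rad
Load 3 — point force P=-20 kN at a=8/5 m (b=L-a=12/5):
  θ_3 = -Px(2a-x)/(2EI)  [x≤a] = -(-20)·(4/5)·(2·(8/5)-(4/5))/(2·100000) = 3/15625 rad
Superposition: θ = Σ θ_i = -1187/5859375 rad ≈ -0.000203 rad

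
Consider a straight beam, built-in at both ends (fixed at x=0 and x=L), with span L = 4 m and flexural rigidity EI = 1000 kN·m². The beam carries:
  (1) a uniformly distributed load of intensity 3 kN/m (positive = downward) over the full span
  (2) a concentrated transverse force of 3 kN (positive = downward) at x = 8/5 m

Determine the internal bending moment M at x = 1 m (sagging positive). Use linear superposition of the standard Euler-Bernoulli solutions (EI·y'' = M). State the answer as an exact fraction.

Load 1 — uniform load w=3 kN/m over full span:
  M_1 = wLx/2 - wL²/12 - wx²/2 = 3·4·1/2 - 3·4²/12 - 3·1²/2 = 1/2 kN·m
Load 2 — point force P=3 kN at a=8/5 m (b=L-a=12/5):
  M_2 = Pb²(3a+b)x/L³ - Pab²/L²  [x≤a] = 3·(12/5)²·(3·(8/5)+(12/5))·1/4³ - 3·(8/5)·(12/5)²/4² = 27/125 kN·m
Superposition: M = Σ M_i = 179/250 kN·m ≈ 0.716000 kN·m

M(1) = 179/250 kN·m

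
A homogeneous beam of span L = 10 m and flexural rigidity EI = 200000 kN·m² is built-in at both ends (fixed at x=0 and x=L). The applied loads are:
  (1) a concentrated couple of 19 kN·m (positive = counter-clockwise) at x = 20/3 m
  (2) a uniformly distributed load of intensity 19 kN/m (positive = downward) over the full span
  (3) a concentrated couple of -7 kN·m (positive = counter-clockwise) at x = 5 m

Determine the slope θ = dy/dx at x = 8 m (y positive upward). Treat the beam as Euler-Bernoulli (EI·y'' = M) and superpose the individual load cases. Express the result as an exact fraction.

Load 1 — applied couple M₀=19 kN·m at a=20/3 m (b=L-a=10/3):
  θ_1 = (R_Ax²/2 - M_Ax - M₀(x-a))/EI  [x>a] with R_A=38/15, M_A=19/3 = ((38/15)·8²/2 - (19/3)·8 - 19·(8-(20/3)))/200000 = 19/750000 rad
Load 2 — uniform load w=19 kN/m over full span:
  θ_2 = -wx(L-x)(L-2x)/(12EI) = -19·8·(10-8)·(10-2·8)/(12·200000) = 19/25000 rad
Load 3 — applied couple M₀=-7 kN·m at a=5 m (b=L-a=5):
  θ_3 = (R_Ax²/2 - M_Ax - M₀(x-a))/EI  [x>a] with R_A=-21/20, M_A=-7/4 = ((-21/20)·8²/2 - (-7/4)·8 - (-7)·(8-5))/200000 = 7/1000000 rad
Superposition: θ = Σ θ_i = 2377/3000000 rad ≈ 0.000792 rad

θ(8) = 2377/3000000 rad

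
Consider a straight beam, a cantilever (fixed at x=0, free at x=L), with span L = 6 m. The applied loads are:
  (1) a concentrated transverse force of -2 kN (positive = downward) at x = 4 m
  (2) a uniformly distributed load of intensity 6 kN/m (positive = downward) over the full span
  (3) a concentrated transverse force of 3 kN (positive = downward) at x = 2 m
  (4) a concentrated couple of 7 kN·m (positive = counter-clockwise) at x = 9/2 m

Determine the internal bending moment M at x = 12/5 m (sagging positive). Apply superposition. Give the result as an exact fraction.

Load 1 — point force P=-2 kN at a=4 m (b=L-a=2):
  M_1 = -P(a-x)  [x≤a] = -(-2)·(4-(12/5)) = 16/5 kN·m
Load 2 — uniform load w=6 kN/m over full span:
  M_2 = -w(L-x)²/2 = -6·(6-(12/5))²/2 = -972/25 kN·m
Load 3 — point force P=3 kN at a=2 m (b=L-a=4):
  M_3 = 0  [x>a] = 0 kN·m
Load 4 — applied couple M₀=7 kN·m at a=9/2 m (b=L-a=3/2):
  M_4 = M₀  [x≤a] = 7 = 7 kN·m
Superposition: M = Σ M_i = -717/25 kN·m ≈ -28.680000 kN·m

M(12/5) = -717/25 kN·m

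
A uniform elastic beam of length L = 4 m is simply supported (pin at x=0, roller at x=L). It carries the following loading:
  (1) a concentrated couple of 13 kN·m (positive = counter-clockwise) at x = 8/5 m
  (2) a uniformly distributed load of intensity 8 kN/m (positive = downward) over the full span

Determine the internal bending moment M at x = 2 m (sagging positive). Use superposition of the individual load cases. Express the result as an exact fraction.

Load 1 — applied couple M₀=13 kN·m at a=8/5 m (b=L-a=12/5):
  M_1 = M₀x/L - M₀  [x>a] = 13·2/4 - 13 = -13/2 kN·m
Load 2 — uniform load w=8 kN/m over full span:
  M_2 = wx(L-x)/2 = 8·2·(4-2)/2 = 16 kN·m
Superposition: M = Σ M_i = 19/2 kN·m ≈ 9.500000 kN·m

M(2) = 19/2 kN·m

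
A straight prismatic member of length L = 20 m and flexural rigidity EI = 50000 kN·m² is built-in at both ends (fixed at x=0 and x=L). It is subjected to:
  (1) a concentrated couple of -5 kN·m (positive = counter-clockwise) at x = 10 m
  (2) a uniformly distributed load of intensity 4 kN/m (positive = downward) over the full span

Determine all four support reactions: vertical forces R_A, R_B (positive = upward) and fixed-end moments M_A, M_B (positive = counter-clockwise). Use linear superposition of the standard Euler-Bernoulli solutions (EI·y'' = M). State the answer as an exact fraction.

Load 1 — applied couple M₀=-5 kN·m at a=10 m (b=L-a=10):
  R_A = 6M₀ab/L³ = 6·(-5)·10·10/20³ = -3/8 kN
  M_A = M₀b(2a-b)/L² = (-5)·10·(2·10-10)/20² = -5/4 kN·m
  R_B = -6M₀ab/L³ = -6·(-5)·10·10/20³ = 3/8 kN
  M_B = M₀a(2b-a)/L² = (-5)·10·(2·10-10)/20² = -5/4 kN·m
Load 2 — uniform load w=4 kN/m over full span:
  R_A = wL/2 = 4·20/2 = 40 kN
  M_A = wL²/12 = 4·20²/12 = 400/3 kN·m
  R_B = wL/2 = 4·20/2 = 40 kN
  M_B = -wL²/12 = -4·20²/12 = -400/3 kN·m
Superposition: R_A = 317/8 kN, M_A = 1585/12 kN·m, R_B = 323/8 kN, M_B = -1615/12 kN·m

R_A = 317/8 kN, M_A = 1585/12 kN·m, R_B = 323/8 kN, M_B = -1615/12 kN·m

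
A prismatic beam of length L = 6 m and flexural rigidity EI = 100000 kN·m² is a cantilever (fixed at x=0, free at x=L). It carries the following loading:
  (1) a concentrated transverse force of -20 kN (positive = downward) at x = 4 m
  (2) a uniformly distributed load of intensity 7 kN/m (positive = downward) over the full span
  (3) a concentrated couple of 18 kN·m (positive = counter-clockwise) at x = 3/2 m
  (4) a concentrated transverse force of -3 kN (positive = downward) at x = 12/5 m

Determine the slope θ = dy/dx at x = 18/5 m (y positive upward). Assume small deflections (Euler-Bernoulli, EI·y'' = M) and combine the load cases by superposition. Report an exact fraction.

Load 1 — point force P=-20 kN at a=4 m (b=L-a=2):
  θ_1 = -Px(2a-x)/(2EI)  [x≤a] = -(-20)·(18/5)·(2·4-(18/5))/(2·100000) = 99/62500 rad
Load 2 — uniform load w=7 kN/m over full span:
  θ_2 = -wx(x²-3Lx+3L²)/(6EI) = -7·(18/5)·((18/5)²-3·6·(18/5)+3·6²)/(6·100000) = -7371/3125000 rad
Load 3 — applied couple M₀=18 kN·m at a=3/2 m (b=L-a=9/2):
  θ_3 = M₀a/EI  [x>a] = 18·(3/2)/100000 = 27/100000 rad
Load 4 — point force P=-3 kN at a=12/5 m (b=L-a=18/5):
  θ_4 = -Pa²/(2EI)  [x>a] = -(-3)·(12/5)²/(2·100000) = 27/312500 rad
Superposition: θ = Σ θ_i = -5229/12500000 rad ≈ -0.000418 rad

θ(18/5) = -5229/12500000 rad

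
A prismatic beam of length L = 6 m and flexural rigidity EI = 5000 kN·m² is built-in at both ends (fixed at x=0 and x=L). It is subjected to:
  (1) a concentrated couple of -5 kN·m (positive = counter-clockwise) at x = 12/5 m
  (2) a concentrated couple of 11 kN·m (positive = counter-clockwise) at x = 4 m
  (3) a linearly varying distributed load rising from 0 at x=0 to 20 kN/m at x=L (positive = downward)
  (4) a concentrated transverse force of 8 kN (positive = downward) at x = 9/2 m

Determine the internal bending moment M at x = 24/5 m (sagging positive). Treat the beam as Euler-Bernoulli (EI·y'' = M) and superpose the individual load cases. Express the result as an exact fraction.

Load 1 — applied couple M₀=-5 kN·m at a=12/5 m (b=L-a=18/5):
  M_1 = R_Ax - M_A - M₀  [x>a] with R_A=-6/5, M_A=-3/5 = (-6/5)·(24/5) - (-3/5) - (-5) = -4/25 kN·m
Load 2 — applied couple M₀=11 kN·m at a=4 m (b=L-a=2):
  M_2 = R_Ax - M_A - M₀  [x>a] with R_A=22/9, M_A=11/3 = (22/9)·(24/5) - (11/3) - 11 = -44/15 kN·m
Load 3 — triangular load w₀=20 kN/m (0→w₀ over full span):
  M_3 = 3w₀Lx/20 - w₀L²/30 - w₀x³/(6L) = 3·20·6·(24/5)/20 - 20·6²/30 - 20·(24/5)³/(6·6) = 24/25 kN·m
Load 4 — point force P=8 kN at a=9/2 m (b=L-a=3/2):
  M_4 = Pa²(a+3b)(L-x)/L³ - Pa²b/L²  [x>a] = 8·(9/2)²·((9/2)+3·(3/2))·(6-(24/5))/6³ - 8·(9/2)²·(3/2)/6² = 27/20 kN·m
Superposition: M = Σ M_i = -47/60 kN·m ≈ -0.783333 kN·m

M(24/5) = -47/60 kN·m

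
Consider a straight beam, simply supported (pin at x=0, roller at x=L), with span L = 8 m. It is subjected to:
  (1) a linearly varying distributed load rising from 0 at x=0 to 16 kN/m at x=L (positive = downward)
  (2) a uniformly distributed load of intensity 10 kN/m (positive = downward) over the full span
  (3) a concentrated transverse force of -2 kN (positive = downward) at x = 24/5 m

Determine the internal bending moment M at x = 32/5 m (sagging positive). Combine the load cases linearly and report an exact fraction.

M(32/5) = 12304/125 kN·m

Load 1 — triangular load w₀=16 kN/m (0→w₀ over full span):
  M_1 = w₀Lx/6 - w₀x³/(6L) = 16·8·(32/5)/6 - 16·(32/5)³/(6·8) = 6144/125 kN·m
Load 2 — uniform load w=10 kN/m over full span:
  M_2 = wx(L-x)/2 = 10·(32/5)·(8-(32/5))/2 = 256/5 kN·m
Load 3 — point force P=-2 kN at a=24/5 m (b=L-a=16/5):
  M_3 = Pa(L-x)/L  [x>a] = (-2)·(24/5)·(8-(32/5))/8 = -48/25 kN·m
Superposition: M = Σ M_i = 12304/125 kN·m ≈ 98.432000 kN·m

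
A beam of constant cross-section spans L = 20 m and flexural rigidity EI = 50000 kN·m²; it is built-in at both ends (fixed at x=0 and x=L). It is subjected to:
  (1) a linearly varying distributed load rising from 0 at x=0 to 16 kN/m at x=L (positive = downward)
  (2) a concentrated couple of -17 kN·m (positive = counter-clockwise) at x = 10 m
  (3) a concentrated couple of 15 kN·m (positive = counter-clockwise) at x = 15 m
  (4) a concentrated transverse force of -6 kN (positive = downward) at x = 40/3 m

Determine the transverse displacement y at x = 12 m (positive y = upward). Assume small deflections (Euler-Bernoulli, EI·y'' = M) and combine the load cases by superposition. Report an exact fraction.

Load 1 — triangular load w₀=16 kN/m (0→w₀ over full span):
  y_1 = -w₀x²(L-x)²(x+2L)/(120LEI) = -16·12²·(20-12)²·(12+2·20)/(120·20·50000) = -4992/78125 m
Load 2 — applied couple M₀=-17 kN·m at a=10 m (b=L-a=10):
  y_2 = (R_Ax³/6 - M_Ax²/2 - M₀(x-a)²/2)/EI  [x>a] with R_A=-51/40, M_A=-17/4 = ((-51/40)·12³/6 - (-17/4)·12²/2 - (-17)·(12-10)²/2)/50000 = -17/31250 m
Load 3 — applied couple M₀=15 kN·m at a=15 m (b=L-a=5):
  y_3 = (R_Ax³/6 - M_Ax²/2)/EI  [x≤a] with R_A=27/32, M_A=75/16 = ((27/32)·12³/6 - (75/16)·12²/2)/50000 = -189/100000 m
Load 4 — point force P=-6 kN at a=40/3 m (b=L-a=20/3):
  y_4 = -Pb²x²(3aL-(3a+b)x)/(6L³EI)  [x≤a] = -(-6)·(20/3)²·12²·(3·(40/3)·20-(3·(40/3)+(20/3))·12)/(6·20³·50000) = 12/3125 m
Superposition: y = Σ y_i = -156229/2500000 m ≈ -0.062492 m

y(12) = -156229/2500000 m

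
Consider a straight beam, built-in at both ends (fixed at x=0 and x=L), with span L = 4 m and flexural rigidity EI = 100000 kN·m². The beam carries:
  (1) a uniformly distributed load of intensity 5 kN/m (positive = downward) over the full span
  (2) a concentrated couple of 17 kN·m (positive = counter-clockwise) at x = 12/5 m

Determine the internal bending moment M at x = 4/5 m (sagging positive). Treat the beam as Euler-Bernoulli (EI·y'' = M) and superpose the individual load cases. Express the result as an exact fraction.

Load 1 — uniform load w=5 kN/m over full span:
  M_1 = wLx/2 - wL²/12 - wx²/2 = 5·4·(4/5)/2 - 5·4²/12 - 5·(4/5)²/2 = -4/15 kN·m
Load 2 — applied couple M₀=17 kN·m at a=12/5 m (b=L-a=8/5):
  M_2 = R_Ax - M_A  [x≤a] with R_A=153/25, M_A=136/25 = (153/25)·(4/5) - (136/25) = -68/125 kN·m
Superposition: M = Σ M_i = -304/375 kN·m ≈ -0.810667 kN·m

M(4/5) = -304/375 kN·m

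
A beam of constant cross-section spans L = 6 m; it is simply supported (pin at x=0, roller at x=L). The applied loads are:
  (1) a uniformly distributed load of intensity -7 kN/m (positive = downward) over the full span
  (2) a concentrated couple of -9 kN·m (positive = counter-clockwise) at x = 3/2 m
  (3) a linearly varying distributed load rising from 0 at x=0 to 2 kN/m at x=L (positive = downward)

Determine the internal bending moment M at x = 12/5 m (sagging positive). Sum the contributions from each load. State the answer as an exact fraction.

Load 1 — uniform load w=-7 kN/m over full span:
  M_1 = wx(L-x)/2 = (-7)·(12/5)·(6-(12/5))/2 = -756/25 kN·m
Load 2 — applied couple M₀=-9 kN·m at a=3/2 m (b=L-a=9/2):
  M_2 = M₀x/L - M₀  [x>a] = (-9)·(12/5)/6 - (-9) = 27/5 kN·m
Load 3 — triangular load w₀=2 kN/m (0→w₀ over full span):
  M_3 = w₀Lx/6 - w₀x³/(6L) = 2·6·(12/5)/6 - 2·(12/5)³/(6·6) = 504/125 kN·m
Superposition: M = Σ M_i = -2601/125 kN·m ≈ -20.808000 kN·m

M(12/5) = -2601/125 kN·m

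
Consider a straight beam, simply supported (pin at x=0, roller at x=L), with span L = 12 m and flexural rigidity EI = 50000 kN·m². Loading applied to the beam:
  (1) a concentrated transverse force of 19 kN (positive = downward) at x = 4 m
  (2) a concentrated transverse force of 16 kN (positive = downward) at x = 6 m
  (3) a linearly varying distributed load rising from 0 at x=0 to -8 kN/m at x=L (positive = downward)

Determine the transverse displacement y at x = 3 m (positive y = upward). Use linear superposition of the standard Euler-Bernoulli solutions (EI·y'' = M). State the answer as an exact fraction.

y(3) = -1319/600000 m

Load 1 — point force P=19 kN at a=4 m (b=L-a=8):
  y_1 = -Pbx(L²-b²-x²)/(6LEI)  [x≤a] = -19·8·3·(12²-8²-3²)/(6·12·50000) = -1349/150000 m
Load 2 — point force P=16 kN at a=6 m (b=L-a=6):
  y_2 = -Pbx(L²-b²-x²)/(6LEI)  [x≤a] = -16·6·3·(12²-6²-3²)/(6·12·50000) = -99/12500 m
Load 3 — triangular load w₀=-8 kN/m (0→w₀ over full span):
  y_3 = -w₀x(7L⁴-10L²x²+3x⁴)/(360LEI) = -(-8)·3·(7·12⁴-10·12²·3²+3·3⁴)/(360·12·50000) = 2943/200000 m
Superposition: y = Σ y_i = -1319/600000 m ≈ -0.002198 m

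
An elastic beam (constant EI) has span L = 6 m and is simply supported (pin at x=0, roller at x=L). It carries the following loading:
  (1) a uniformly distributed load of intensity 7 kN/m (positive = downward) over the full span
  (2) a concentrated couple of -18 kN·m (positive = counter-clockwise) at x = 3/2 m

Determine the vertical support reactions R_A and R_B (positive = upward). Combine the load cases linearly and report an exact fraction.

Load 1 — uniform load w=7 kN/m over full span:
  R_A = wL/2 = 7·6/2 = 21 kN
  R_B = wL/2 = 7·6/2 = 21 kN
Load 2 — applied couple M₀=-18 kN·m at a=3/2 m (b=L-a=9/2):
  R_A = M₀/L = (-18)/6 = -3 kN
  R_B = -M₀/L = -(-18)/6 = 3 kN
Superposition: R_A = 18 kN, R_B = 24 kN

R_A = 18 kN, R_B = 24 kN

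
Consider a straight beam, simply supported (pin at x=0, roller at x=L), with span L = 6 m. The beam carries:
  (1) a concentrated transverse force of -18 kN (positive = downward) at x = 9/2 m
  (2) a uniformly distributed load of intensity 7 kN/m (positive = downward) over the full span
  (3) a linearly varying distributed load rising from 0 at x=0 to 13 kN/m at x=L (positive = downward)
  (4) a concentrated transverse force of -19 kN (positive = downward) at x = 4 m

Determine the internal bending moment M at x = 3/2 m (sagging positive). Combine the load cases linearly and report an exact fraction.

Load 1 — point force P=-18 kN at a=9/2 m (b=L-a=3/2):
  M_1 = Pbx/L  [x≤a] = (-18)·(3/2)·(3/2)/6 = -27/4 kN·m
Load 2 — uniform load w=7 kN/m over full span:
  M_2 = wx(L-x)/2 = 7·(3/2)·(6-(3/2))/2 = 189/8 kN·m
Load 3 — triangular load w₀=13 kN/m (0→w₀ over full span):
  M_3 = w₀Lx/6 - w₀x³/(6L) = 13·6·(3/2)/6 - 13·(3/2)³/(6·6) = 585/32 kN·m
Load 4 — point force P=-19 kN at a=4 m (b=L-a=2):
  M_4 = Pbx/L  [x≤a] = (-19)·2·(3/2)/6 = -19/2 kN·m
Superposition: M = Σ M_i = 821/32 kN·m ≈ 25.656250 kN·m

M(3/2) = 821/32 kN·m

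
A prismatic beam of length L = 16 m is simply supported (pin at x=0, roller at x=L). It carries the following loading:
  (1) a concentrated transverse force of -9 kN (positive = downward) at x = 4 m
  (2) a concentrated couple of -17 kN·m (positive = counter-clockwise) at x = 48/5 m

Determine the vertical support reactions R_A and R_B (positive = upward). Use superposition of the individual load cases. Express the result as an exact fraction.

R_A = -125/16 kN, R_B = -19/16 kN

Load 1 — point force P=-9 kN at a=4 m (b=L-a=12):
  R_A = Pb/L = (-9)·12/16 = -27/4 kN
  R_B = Pa/L = (-9)·4/16 = -9/4 kN
Load 2 — applied couple M₀=-17 kN·m at a=48/5 m (b=L-a=32/5):
  R_A = M₀/L = (-17)/16 = -17/16 kN
  R_B = -M₀/L = -(-17)/16 = 17/16 kN
Superposition: R_A = -125/16 kN, R_B = -19/16 kN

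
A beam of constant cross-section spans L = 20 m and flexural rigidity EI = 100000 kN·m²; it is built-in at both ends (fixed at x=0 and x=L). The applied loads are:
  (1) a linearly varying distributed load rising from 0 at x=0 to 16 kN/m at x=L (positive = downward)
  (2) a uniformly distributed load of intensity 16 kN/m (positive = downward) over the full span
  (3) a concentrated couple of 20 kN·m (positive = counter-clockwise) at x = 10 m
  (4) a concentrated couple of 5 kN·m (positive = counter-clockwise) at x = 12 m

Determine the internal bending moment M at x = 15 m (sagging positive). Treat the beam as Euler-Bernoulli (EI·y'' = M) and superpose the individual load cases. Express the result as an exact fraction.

M(15) = 3589/30 kN·m

Load 1 — triangular load w₀=16 kN/m (0→w₀ over full span):
  M_1 = 3w₀Lx/20 - w₀L²/30 - w₀x³/(6L) = 3·16·20·15/20 - 16·20²/30 - 16·15³/(6·20) = 170/3 kN·m
Load 2 — uniform load w=16 kN/m over full span:
  M_2 = wLx/2 - wL²/12 - wx²/2 = 16·20·15/2 - 16·20²/12 - 16·15²/2 = 200/3 kN·m
Load 3 — applied couple M₀=20 kN·m at a=10 m (b=L-a=10):
  M_3 = R_Ax - M_A - M₀  [x>a] with R_A=3/2, M_A=5 = (3/2)·15 - 5 - 20 = -5/2 kN·m
Load 4 — applied couple M₀=5 kN·m at a=12 m (b=L-a=8):
  M_4 = R_Ax - M_A - M₀  [x>a] with R_A=9/25, M_A=8/5 = (9/25)·15 - (8/5) - 5 = -6/5 kN·m
Superposition: M = Σ M_i = 3589/30 kN·m ≈ 119.633333 kN·m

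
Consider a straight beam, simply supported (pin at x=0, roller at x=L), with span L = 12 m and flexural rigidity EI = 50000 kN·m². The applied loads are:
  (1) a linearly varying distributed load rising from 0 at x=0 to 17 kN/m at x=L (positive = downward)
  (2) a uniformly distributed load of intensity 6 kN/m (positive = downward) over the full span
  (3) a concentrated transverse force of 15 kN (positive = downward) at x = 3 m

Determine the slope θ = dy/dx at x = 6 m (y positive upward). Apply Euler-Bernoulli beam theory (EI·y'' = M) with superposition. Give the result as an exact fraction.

θ(6) = -753/2000000 rad

Load 1 — triangular load w₀=17 kN/m (0→w₀ over full span):
  θ_1 = -w₀(7L⁴-30L²x²+15x⁴)/(360LEI) = -17·(7·12⁴-30·12²·6²+15·6⁴)/(360·12·50000) = -357/500000 rad
Load 2 — uniform load w=6 kN/m over full span:
  θ_2 = -w(L³-6Lx²+4x³)/(24EI) = -6·(12³-6·12·6²+4·6³)/(24·50000) = 0 rad
Load 3 — point force P=15 kN at a=3 m (b=L-a=9):
  θ_3 = -Pa(2L²-6Lx+3x²+a²)/(6LEI)  [x>a] = -15·3·(2·12²-6·12·6+3·6²+3²)/(6·12·50000) = 27/80000 rad
Superposition: θ = Σ θ_i = -753/2000000 rad ≈ -0.000376 rad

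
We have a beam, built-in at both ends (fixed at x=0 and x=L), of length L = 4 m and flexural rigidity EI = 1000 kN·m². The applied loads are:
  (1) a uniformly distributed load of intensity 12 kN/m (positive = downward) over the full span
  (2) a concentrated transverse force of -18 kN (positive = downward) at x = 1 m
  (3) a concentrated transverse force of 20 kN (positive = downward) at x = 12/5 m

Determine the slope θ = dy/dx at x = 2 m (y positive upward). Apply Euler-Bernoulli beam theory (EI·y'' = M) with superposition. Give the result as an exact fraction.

Load 1 — uniform load w=12 kN/m over full span:
  θ_1 = -wx(L-x)(L-2x)/(12EI) = -12·2·(4-2)·(4-2·2)/(12·1000) = 0 rad
Load 2 — point force P=-18 kN at a=1 m (b=L-a=3):
  θ_2 = Pa²(L-x)(2bL-(3b+a)(L-x))/(2L³EI)  [x>a] = (-18)·1²·(4-2)·(2·3·4-(3·3+1)·(4-2))/(2·4³·1000) = -9/8000 rad
Load 3 — point force P=20 kN at a=12/5 m (b=L-a=8/5):
  θ_3 = -Pb²x(2aL-(3a+b)x)/(2L³EI)  [x≤a] = -20·(8/5)²·2·(2·(12/5)·4-(3·(12/5)+(8/5))·2)/(2·4³·1000) = -4/3125 rad
Superposition: θ = Σ θ_i = -481/200000 rad ≈ -0.002405 rad

θ(2) = -481/200000 rad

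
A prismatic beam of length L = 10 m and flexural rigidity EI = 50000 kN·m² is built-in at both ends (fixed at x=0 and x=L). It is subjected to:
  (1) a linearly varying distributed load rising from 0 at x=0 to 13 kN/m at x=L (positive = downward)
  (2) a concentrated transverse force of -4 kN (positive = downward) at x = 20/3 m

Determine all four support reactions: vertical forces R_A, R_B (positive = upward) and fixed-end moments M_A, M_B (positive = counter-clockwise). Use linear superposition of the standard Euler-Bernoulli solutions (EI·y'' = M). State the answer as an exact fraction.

R_A = 997/54 kN, M_A = 1090/27 kN·m, R_B = 2297/54 kN, M_B = -1595/27 kN·m

Load 1 — triangular load w₀=13 kN/m (0→w₀ over full span):
  R_A = 3w₀L/20 = 3·13·10/20 = 39/2 kN
  M_A = w₀L²/30 = 13·10²/30 = 130/3 kN·m
  R_B = 7w₀L/20 = 7·13·10/20 = 91/2 kN
  M_B = -w₀L²/20 = -13·10²/20 = -65 kN·m
Load 2 — point force P=-4 kN at a=20/3 m (b=L-a=10/3):
  R_A = Pb²(3a+b)/L³ = (-4)·(10/3)²·(3·(20/3)+(10/3))/10³ = -28/27 kN
  M_A = Pab²/L² = (-4)·(20/3)·(10/3)²/10² = -80/27 kN·m
  R_B = Pa²(a+3b)/L³ = (-4)·(20/3)²·((20/3)+3·(10/3))/10³ = -80/27 kN
  M_B = -Pa²b/L² = -(-4)·(20/3)²·(10/3)/10² = 160/27 kN·m
Superposition: R_A = 997/54 kN, M_A = 1090/27 kN·m, R_B = 2297/54 kN, M_B = -1595/27 kN·m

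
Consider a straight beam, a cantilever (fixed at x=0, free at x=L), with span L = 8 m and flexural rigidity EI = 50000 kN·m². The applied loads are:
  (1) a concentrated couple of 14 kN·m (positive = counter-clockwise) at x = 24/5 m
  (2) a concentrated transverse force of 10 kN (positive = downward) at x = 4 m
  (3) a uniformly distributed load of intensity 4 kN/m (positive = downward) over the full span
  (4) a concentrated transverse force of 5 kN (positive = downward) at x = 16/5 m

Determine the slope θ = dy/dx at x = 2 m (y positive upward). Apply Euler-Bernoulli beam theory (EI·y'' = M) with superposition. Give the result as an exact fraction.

θ(2) = -377/75000 rad

Load 1 — applied couple M₀=14 kN·m at a=24/5 m (b=L-a=16/5):
  θ_1 = M₀x/EI  [x≤a] = 14·2/50000 = 7/12500 rad
Load 2 — point force P=10 kN at a=4 m (b=L-a=4):
  θ_2 = -Px(2a-x)/(2EI)  [x≤a] = -10·2·(2·4-2)/(2·50000) = -3/2500 rad
Load 3 — uniform load w=4 kN/m over full span:
  θ_3 = -wx(x²-3Lx+3L²)/(6EI) = -4·2·(2²-3·8·2+3·8²)/(6·50000) = -37/9375 rad
Load 4 — point force P=5 kN at a=16/5 m (b=L-a=24/5):
  θ_4 = -Px(2a-x)/(2EI)  [x≤a] = -5·2·(2·(16/5)-2)/(2·50000) = -11/25000 rad
Superposition: θ = Σ θ_i = -377/75000 rad ≈ -0.005027 rad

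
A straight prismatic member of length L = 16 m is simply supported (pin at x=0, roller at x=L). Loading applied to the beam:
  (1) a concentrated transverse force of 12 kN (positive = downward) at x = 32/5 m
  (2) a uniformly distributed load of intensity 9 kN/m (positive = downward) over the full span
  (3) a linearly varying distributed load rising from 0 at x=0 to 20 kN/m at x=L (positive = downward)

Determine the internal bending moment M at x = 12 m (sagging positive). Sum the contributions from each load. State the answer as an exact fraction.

M(12) = 2576/5 kN·m

Load 1 — point force P=12 kN at a=32/5 m (b=L-a=48/5):
  M_1 = Pa(L-x)/L  [x>a] = 12·(32/5)·(16-12)/16 = 96/5 kN·m
Load 2 — uniform load w=9 kN/m over full span:
  M_2 = wx(L-x)/2 = 9·12·(16-12)/2 = 216 kN·m
Load 3 — triangular load w₀=20 kN/m (0→w₀ over full span):
  M_3 = w₀Lx/6 - w₀x³/(6L) = 20·16·12/6 - 20·12³/(6·16) = 280 kN·m
Superposition: M = Σ M_i = 2576/5 kN·m ≈ 515.200000 kN·m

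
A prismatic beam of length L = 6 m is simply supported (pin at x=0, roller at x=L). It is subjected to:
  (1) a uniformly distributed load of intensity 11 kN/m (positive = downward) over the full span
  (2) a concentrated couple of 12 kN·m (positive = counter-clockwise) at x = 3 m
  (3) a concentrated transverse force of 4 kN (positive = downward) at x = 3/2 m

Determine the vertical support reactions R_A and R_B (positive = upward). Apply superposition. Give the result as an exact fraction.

R_A = 38 kN, R_B = 32 kN

Load 1 — uniform load w=11 kN/m over full span:
  R_A = wL/2 = 11·6/2 = 33 kN
  R_B = wL/2 = 11·6/2 = 33 kN
Load 2 — applied couple M₀=12 kN·m at a=3 m (b=L-a=3):
  R_A = M₀/L = 12/6 = 2 kN
  R_B = -M₀/L = -12/6 = -2 kN
Load 3 — point force P=4 kN at a=3/2 m (b=L-a=9/2):
  R_A = Pb/L = 4·(9/2)/6 = 3 kN
  R_B = Pa/L = 4·(3/2)/6 = 1 kN
Superposition: R_A = 38 kN, R_B = 32 kN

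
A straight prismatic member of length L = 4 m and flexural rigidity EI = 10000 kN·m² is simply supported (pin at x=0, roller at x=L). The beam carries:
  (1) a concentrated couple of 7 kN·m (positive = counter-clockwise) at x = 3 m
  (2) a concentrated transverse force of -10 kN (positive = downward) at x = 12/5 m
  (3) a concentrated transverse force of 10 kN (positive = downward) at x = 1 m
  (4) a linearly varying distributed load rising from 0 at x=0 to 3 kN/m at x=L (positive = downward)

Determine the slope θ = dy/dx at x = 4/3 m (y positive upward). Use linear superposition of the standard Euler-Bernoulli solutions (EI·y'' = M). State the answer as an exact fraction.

Load 1 — applied couple M₀=7 kN·m at a=3 m (b=L-a=1):
  θ_1 = (M₀x²/(2L)+C₁)/EI  [x≤a] with C₁=M₀(3b²-L²)/(6L)=-91/24 = (7·(4/3)²/(2·4)+(-91/24))/10000 = -161/720000 rad
Load 2 — point force P=-10 kN at a=12/5 m (b=L-a=8/5):
  θ_2 = -Pb(L²-b²-3x²)/(6LEI)  [x≤a] = -(-10)·(8/5)·(4²-(8/5)²-3·(4/3)²)/(6·4·10000) = 76/140625 rad
Load 3 — point force P=10 kN at a=1 m (b=L-a=3):
  θ_3 = -Pa(2L²-6Lx+3x²+a²)/(6LEI)  [x>a] = -10·1·(2·4²-6·4·(4/3)+3·(4/3)²+1²)/(6·4·10000) = -19/72000 rad
Load 4 — triangular load w₀=3 kN/m (0→w₀ over full span):
  θ_4 = -w₀(7L⁴-30L²x²+15x⁴)/(360LEI) = -3·(7·4⁴-30·4²·(4/3)²+15·(4/3)⁴)/(360·4·10000) = -52/253125 rad
Superposition: θ = Σ θ_i = -24703/162000000 rad ≈ -0.000152 rad

θ(4/3) = -24703/162000000 rad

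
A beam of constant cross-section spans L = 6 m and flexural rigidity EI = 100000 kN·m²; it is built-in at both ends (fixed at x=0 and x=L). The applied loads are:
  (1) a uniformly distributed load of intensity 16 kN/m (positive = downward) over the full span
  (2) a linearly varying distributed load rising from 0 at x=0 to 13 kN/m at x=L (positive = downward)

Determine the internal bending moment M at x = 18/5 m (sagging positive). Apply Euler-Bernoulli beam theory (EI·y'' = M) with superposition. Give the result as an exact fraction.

M(18/5) = 3849/125 kN·m

Load 1 — uniform load w=16 kN/m over full span:
  M_1 = wLx/2 - wL²/12 - wx²/2 = 16·6·(18/5)/2 - 16·6²/12 - 16·(18/5)²/2 = 528/25 kN·m
Load 2 — triangular load w₀=13 kN/m (0→w₀ over full span):
  M_2 = 3w₀Lx/20 - w₀L²/30 - w₀x³/(6L) = 3·13·6·(18/5)/20 - 13·6²/30 - 13·(18/5)³/(6·6) = 1209/125 kN·m
Superposition: M = Σ M_i = 3849/125 kN·m ≈ 30.792000 kN·m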